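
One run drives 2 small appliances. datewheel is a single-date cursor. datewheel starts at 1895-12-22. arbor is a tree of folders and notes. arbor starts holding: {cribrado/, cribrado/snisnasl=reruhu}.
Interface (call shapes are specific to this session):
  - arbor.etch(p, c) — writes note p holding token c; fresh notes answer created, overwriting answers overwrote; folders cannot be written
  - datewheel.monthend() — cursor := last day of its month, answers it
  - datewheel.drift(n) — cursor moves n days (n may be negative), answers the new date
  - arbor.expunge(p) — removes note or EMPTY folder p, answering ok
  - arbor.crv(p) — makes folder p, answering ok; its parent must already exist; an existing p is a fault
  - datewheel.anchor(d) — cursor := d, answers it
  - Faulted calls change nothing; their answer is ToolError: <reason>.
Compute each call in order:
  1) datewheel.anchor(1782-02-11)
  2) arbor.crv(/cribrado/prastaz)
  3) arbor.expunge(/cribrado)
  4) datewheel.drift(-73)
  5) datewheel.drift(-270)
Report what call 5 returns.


I try anchor with d→1782-02-11, yielding 1782-02-11.
I run crv with p→/cribrado/prastaz, — result: ok.
Invoking expunge with p→/cribrado, which returns ToolError: not empty.
I use drift with n→-73, and get 1781-11-30.
Calling drift with n→-270, — result: 1781-03-05.

Answer: 1781-03-05


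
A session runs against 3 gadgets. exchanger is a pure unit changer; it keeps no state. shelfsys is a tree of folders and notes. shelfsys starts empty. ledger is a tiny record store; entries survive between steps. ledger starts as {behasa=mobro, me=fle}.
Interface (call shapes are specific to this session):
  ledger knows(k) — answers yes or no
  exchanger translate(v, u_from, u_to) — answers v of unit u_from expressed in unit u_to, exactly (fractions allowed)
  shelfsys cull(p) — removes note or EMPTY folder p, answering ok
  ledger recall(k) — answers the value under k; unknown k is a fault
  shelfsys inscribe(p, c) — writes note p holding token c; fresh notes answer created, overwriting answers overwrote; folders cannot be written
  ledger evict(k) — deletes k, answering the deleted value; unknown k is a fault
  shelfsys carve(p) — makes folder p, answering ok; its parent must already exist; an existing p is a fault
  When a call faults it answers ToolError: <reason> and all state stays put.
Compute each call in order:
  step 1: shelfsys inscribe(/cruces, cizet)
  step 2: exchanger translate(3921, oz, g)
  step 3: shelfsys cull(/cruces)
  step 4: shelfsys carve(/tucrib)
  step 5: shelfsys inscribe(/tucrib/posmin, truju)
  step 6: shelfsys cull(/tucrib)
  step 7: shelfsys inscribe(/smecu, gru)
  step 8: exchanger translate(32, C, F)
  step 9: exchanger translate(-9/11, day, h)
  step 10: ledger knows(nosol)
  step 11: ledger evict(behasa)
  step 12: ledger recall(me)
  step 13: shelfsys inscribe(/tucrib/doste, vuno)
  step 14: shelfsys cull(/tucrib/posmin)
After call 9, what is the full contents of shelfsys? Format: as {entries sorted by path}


·→ shelfsys inscribe(/cruces, cizet)
·← created
·→ exchanger translate(3921, oz, g)
·← 177853568277/1600000
·→ shelfsys cull(/cruces)
·← ok
·→ shelfsys carve(/tucrib)
·← ok
·→ shelfsys inscribe(/tucrib/posmin, truju)
·← created
·→ shelfsys cull(/tucrib)
·← ToolError: not empty
·→ shelfsys inscribe(/smecu, gru)
·← created
·→ exchanger translate(32, C, F)
·← 448/5
·→ exchanger translate(-9/11, day, h)
·← -216/11
·→ ledger knows(nosol)
·← no
·→ ledger evict(behasa)
·← mobro
·→ ledger recall(me)
·← fle
·→ shelfsys inscribe(/tucrib/doste, vuno)
·← created
·→ shelfsys cull(/tucrib/posmin)
·← ok

Answer: {smecu=gru, tucrib/, tucrib/posmin=truju}


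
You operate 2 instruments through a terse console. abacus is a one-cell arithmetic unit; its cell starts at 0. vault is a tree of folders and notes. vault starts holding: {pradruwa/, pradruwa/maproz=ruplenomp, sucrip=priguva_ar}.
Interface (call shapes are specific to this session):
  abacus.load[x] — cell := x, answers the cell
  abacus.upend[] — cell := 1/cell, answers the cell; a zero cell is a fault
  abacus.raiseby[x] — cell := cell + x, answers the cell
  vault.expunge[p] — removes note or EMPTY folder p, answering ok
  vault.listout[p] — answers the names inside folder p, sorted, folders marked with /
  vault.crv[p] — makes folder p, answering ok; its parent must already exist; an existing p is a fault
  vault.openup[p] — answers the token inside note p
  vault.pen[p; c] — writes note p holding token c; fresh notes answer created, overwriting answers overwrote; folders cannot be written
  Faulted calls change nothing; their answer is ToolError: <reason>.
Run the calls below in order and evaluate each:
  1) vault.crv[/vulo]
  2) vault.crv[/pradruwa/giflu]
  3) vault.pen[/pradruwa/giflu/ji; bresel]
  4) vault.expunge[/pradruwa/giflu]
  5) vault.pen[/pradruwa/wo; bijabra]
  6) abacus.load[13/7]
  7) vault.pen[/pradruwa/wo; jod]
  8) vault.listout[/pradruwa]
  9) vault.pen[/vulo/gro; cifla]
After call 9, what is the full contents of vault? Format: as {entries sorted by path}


Now I run vault.crv with p→/vulo, — result: ok.
I call vault.crv with p→/pradruwa/giflu, which returns ok.
Invoking vault.pen with p→/pradruwa/giflu/ji, c→bresel, which returns created.
I use vault.expunge with p→/pradruwa/giflu, giving ToolError: not empty.
I run vault.pen with p→/pradruwa/wo, c→bijabra: created.
Now I run abacus.load with x→13/7: 13/7.
I invoke vault.pen with p→/pradruwa/wo, c→jod, and observe overwrote.
I try vault.listout with p→/pradruwa, and get [giflu/, maproz, wo].
I invoke vault.pen with p→/vulo/gro, c→cifla: created.

Answer: {pradruwa/, pradruwa/giflu/, pradruwa/giflu/ji=bresel, pradruwa/maproz=ruplenomp, pradruwa/wo=jod, sucrip=priguva_ar, vulo/, vulo/gro=cifla}


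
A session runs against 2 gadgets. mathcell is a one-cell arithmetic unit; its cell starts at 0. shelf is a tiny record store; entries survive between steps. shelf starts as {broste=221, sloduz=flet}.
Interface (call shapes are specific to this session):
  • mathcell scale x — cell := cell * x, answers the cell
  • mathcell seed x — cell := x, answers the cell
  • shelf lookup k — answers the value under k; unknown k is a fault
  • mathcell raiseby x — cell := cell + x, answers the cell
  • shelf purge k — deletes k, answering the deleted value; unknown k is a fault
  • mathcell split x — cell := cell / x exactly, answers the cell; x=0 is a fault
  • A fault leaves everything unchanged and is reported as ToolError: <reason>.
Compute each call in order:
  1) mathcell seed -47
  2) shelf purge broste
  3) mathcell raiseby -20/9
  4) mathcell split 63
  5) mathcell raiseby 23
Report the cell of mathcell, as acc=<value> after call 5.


Answer: acc=12598/567

Derivation:
Step: mathcell seed[x=-47]
Result: -47
Step: shelf purge[k=broste]
Result: 221
Step: mathcell raiseby[x=-20/9]
Result: -443/9
Step: mathcell split[x=63]
Result: -443/567
Step: mathcell raiseby[x=23]
Result: 12598/567


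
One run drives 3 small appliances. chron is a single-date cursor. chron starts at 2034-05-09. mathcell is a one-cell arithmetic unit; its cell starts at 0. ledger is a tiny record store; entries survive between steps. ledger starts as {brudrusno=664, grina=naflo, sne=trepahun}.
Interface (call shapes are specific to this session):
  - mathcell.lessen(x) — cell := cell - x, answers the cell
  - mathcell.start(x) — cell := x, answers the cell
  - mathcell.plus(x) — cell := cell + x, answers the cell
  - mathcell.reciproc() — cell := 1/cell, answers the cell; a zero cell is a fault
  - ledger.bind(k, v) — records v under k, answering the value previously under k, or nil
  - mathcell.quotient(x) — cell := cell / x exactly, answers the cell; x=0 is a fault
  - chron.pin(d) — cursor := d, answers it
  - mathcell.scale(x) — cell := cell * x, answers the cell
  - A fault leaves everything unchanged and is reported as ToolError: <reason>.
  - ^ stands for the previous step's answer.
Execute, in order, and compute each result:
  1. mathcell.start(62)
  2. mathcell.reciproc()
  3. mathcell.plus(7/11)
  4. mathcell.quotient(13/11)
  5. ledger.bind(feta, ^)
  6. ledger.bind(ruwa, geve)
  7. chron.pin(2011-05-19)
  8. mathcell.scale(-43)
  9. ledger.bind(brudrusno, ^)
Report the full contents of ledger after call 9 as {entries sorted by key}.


Answer: {brudrusno=-19135/806, feta=445/806, grina=naflo, ruwa=geve, sne=trepahun}

Derivation:
[in] mathcell.start x: 62
  62
[in] mathcell.reciproc
  1/62
[in] mathcell.plus x: 7/11
  445/682
[in] mathcell.quotient x: 13/11
  445/806
[in] ledger.bind k: feta v: ^
  nil
[in] ledger.bind k: ruwa v: geve
  nil
[in] chron.pin d: 2011-05-19
  2011-05-19
[in] mathcell.scale x: -43
  -19135/806
[in] ledger.bind k: brudrusno v: ^
  664


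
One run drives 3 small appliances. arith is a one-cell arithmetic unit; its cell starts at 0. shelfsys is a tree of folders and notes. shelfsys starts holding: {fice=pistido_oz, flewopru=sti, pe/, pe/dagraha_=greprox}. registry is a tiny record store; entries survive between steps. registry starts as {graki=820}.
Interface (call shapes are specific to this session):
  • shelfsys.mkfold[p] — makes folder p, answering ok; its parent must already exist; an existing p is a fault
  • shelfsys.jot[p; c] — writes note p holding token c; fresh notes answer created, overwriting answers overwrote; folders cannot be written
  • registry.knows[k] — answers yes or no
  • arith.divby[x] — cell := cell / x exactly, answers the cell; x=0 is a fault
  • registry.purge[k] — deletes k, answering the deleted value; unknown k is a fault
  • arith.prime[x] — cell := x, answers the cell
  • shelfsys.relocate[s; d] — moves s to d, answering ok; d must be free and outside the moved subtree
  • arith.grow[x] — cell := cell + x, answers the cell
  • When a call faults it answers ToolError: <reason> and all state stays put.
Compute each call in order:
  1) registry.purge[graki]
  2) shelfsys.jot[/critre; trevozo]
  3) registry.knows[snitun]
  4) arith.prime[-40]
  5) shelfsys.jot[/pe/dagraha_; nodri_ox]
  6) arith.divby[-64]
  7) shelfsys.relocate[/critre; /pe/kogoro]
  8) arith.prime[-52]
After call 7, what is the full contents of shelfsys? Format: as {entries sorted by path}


Answer: {fice=pistido_oz, flewopru=sti, pe/, pe/dagraha_=nodri_ox, pe/kogoro=trevozo}

Derivation:
! 1. registry.purge(graki) : 820
! 2. shelfsys.jot(/critre, trevozo) : created
! 3. registry.knows(snitun) : no
! 4. arith.prime(-40) : -40
! 5. shelfsys.jot(/pe/dagraha_, nodri_ox) : overwrote
! 6. arith.divby(-64) : 5/8
! 7. shelfsys.relocate(/critre, /pe/kogoro) : ok
! 8. arith.prime(-52) : -52


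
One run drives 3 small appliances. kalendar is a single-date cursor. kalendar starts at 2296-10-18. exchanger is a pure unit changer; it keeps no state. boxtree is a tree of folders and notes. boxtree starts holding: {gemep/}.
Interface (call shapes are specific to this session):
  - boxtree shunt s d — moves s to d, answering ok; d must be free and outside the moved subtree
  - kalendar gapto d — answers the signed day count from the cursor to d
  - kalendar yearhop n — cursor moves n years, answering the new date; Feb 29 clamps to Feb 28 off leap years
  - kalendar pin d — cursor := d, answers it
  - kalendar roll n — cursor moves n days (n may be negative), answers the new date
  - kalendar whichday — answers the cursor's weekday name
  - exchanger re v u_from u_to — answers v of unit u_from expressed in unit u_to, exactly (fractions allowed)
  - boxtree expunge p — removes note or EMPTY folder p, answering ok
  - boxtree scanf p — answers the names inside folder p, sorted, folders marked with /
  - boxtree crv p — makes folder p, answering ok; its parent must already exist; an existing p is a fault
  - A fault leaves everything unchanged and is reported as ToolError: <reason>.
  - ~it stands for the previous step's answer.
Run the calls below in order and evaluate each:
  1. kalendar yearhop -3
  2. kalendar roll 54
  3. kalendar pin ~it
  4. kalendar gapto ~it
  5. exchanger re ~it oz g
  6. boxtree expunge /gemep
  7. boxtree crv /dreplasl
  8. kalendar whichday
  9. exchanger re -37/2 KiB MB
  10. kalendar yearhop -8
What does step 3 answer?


Answer: 2293-12-11

Derivation:
Act: kalendar yearhop[n=-3]
Obs: 2293-10-18
Act: kalendar roll[n=54]
Obs: 2293-12-11
Act: kalendar pin[d=~it]
Obs: 2293-12-11
Act: kalendar gapto[d=~it]
Obs: 0
Act: exchanger re[v=~it; u_from=oz; u_to=g]
Obs: 0
Act: boxtree expunge[p=/gemep]
Obs: ok
Act: boxtree crv[p=/dreplasl]
Obs: ok
Act: kalendar whichday[]
Obs: Monday
Act: exchanger re[v=-37/2; u_from=KiB; u_to=MB]
Obs: -296/15625
Act: kalendar yearhop[n=-8]
Obs: 2285-12-11


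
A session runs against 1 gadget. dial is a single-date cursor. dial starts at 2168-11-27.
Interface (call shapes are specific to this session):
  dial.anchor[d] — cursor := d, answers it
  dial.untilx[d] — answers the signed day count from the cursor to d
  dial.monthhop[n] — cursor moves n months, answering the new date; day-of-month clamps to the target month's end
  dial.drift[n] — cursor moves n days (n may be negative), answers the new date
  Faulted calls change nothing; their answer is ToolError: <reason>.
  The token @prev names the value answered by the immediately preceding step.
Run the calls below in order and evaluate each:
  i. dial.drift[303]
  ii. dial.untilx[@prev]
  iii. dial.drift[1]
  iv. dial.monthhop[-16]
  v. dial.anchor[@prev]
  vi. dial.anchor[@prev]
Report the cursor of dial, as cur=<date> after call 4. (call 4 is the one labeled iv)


Answer: cur=2168-05-27

Derivation:
I invoke drift with n→303, — result: 2169-09-26.
Then untilx with d→@prev, — result: 0.
Next I call drift with n→1, yielding 2169-09-27.
I run monthhop with n→-16, and get 2168-05-27.
I invoke anchor with d→@prev, — result: 2168-05-27.
I run anchor with d→@prev, and see 2168-05-27.


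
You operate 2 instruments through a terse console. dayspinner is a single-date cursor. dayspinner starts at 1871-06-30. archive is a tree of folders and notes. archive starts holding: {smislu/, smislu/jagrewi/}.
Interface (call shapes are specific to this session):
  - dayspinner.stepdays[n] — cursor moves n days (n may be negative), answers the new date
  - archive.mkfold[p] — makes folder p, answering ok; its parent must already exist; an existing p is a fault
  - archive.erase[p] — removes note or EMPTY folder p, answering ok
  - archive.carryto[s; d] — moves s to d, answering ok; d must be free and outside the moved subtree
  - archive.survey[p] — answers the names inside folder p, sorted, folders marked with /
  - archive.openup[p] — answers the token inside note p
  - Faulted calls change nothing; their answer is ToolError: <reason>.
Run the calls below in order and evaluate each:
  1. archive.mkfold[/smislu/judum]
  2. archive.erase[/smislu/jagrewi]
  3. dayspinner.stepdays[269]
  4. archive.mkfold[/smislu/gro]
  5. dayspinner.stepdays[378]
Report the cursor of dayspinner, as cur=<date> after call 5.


Answer: cur=1873-04-07

Derivation:
> mkfold p='/smislu/judum'
  ok
> erase p='/smislu/jagrewi'
  ok
> stepdays n='269'
  1872-03-25
> mkfold p='/smislu/gro'
  ok
> stepdays n='378'
  1873-04-07


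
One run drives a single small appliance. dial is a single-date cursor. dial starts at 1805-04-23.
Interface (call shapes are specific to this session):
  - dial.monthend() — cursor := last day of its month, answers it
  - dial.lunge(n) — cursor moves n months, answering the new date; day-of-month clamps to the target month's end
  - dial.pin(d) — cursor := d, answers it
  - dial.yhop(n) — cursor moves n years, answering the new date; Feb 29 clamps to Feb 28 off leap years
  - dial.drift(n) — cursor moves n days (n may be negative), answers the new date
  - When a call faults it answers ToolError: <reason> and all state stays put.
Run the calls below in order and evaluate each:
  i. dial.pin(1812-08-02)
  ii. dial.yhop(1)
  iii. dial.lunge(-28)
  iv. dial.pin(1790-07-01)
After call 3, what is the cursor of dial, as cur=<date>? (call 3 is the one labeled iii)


Answer: cur=1811-04-02

Derivation:
! 1. pin(d: 1812-08-02) -> 1812-08-02
! 2. yhop(n: 1) -> 1813-08-02
! 3. lunge(n: -28) -> 1811-04-02
! 4. pin(d: 1790-07-01) -> 1790-07-01


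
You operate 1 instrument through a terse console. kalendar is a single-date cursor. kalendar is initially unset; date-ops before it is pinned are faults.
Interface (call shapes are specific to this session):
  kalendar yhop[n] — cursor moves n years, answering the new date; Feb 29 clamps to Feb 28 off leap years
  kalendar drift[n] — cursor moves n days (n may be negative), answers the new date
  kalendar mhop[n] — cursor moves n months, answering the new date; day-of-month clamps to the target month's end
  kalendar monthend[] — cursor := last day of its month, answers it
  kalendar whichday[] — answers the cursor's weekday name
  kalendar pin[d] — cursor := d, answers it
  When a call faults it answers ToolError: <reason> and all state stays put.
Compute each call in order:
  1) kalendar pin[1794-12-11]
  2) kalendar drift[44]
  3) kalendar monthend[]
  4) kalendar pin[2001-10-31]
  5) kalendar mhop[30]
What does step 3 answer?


I use kalendar pin on d: 1794-12-11, giving 1794-12-11.
Invoking kalendar drift on n: 44, — result: 1795-01-24.
Next I call kalendar monthend: 1795-01-31.
Next I call kalendar pin on d: 2001-10-31, and observe 2001-10-31.
Calling kalendar mhop on n: 30, and observe 2004-04-30.

Answer: 1795-01-31


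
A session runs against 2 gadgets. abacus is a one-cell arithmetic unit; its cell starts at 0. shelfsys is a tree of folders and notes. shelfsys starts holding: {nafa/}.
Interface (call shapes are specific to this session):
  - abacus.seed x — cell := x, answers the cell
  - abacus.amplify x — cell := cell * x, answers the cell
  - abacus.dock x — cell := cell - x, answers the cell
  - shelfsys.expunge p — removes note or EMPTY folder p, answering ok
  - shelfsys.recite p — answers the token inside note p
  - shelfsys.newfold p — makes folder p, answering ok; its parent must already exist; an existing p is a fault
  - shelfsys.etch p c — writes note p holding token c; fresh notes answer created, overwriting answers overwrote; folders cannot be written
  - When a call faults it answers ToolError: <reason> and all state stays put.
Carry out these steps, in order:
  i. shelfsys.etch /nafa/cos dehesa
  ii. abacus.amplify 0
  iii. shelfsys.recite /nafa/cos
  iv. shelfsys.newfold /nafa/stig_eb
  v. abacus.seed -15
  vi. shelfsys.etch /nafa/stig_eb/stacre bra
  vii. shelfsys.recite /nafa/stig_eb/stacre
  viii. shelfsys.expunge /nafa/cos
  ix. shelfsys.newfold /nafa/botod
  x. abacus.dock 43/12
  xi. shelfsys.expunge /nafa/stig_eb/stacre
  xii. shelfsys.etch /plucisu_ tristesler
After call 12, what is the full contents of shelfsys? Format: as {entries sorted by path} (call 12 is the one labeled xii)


Answer: {nafa/, nafa/botod/, nafa/stig_eb/, plucisu_=tristesler}

Derivation:
CALL shelfsys.etch[p='/nafa/cos'; c='dehesa']
RET  created
CALL abacus.amplify[x='0']
RET  0
CALL shelfsys.recite[p='/nafa/cos']
RET  dehesa
CALL shelfsys.newfold[p='/nafa/stig_eb']
RET  ok
CALL abacus.seed[x='-15']
RET  -15
CALL shelfsys.etch[p='/nafa/stig_eb/stacre'; c='bra']
RET  created
CALL shelfsys.recite[p='/nafa/stig_eb/stacre']
RET  bra
CALL shelfsys.expunge[p='/nafa/cos']
RET  ok
CALL shelfsys.newfold[p='/nafa/botod']
RET  ok
CALL abacus.dock[x='43/12']
RET  -223/12
CALL shelfsys.expunge[p='/nafa/stig_eb/stacre']
RET  ok
CALL shelfsys.etch[p='/plucisu_'; c='tristesler']
RET  created


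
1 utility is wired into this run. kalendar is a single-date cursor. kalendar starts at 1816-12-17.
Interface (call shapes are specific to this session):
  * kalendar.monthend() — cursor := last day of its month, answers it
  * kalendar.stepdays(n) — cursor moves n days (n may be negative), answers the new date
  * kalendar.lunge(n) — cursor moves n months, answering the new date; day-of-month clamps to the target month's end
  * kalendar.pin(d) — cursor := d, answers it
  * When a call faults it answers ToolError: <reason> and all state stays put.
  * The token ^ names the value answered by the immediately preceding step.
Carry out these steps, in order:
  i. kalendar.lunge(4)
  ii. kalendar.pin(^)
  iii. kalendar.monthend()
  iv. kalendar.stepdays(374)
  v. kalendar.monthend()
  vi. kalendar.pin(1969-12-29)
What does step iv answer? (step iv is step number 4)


% kalendar.lunge(n: 4) ~> 1817-04-17
% kalendar.pin(d: ^) ~> 1817-04-17
% kalendar.monthend() ~> 1817-04-30
% kalendar.stepdays(n: 374) ~> 1818-05-09
% kalendar.monthend() ~> 1818-05-31
% kalendar.pin(d: 1969-12-29) ~> 1969-12-29

Answer: 1818-05-09


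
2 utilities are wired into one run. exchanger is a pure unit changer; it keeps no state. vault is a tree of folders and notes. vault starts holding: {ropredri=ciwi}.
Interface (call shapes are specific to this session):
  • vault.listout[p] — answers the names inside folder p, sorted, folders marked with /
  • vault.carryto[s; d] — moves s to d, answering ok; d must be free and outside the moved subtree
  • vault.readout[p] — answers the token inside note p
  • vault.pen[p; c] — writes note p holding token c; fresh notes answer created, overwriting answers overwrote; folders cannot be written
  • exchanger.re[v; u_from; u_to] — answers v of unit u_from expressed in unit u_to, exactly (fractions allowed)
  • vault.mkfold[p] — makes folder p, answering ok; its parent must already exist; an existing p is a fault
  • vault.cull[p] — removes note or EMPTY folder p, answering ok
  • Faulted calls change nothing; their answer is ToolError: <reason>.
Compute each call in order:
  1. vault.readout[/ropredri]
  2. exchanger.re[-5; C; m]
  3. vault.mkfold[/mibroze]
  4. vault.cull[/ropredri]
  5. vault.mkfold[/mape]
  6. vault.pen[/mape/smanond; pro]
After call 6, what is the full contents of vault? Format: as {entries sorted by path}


[in] readout p=/ropredri
:: ciwi
[in] re v=-5 u_from=C u_to=m
:: ToolError: incompatible units
[in] mkfold p=/mibroze
:: ok
[in] cull p=/ropredri
:: ok
[in] mkfold p=/mape
:: ok
[in] pen p=/mape/smanond c=pro
:: created

Answer: {mape/, mape/smanond=pro, mibroze/}


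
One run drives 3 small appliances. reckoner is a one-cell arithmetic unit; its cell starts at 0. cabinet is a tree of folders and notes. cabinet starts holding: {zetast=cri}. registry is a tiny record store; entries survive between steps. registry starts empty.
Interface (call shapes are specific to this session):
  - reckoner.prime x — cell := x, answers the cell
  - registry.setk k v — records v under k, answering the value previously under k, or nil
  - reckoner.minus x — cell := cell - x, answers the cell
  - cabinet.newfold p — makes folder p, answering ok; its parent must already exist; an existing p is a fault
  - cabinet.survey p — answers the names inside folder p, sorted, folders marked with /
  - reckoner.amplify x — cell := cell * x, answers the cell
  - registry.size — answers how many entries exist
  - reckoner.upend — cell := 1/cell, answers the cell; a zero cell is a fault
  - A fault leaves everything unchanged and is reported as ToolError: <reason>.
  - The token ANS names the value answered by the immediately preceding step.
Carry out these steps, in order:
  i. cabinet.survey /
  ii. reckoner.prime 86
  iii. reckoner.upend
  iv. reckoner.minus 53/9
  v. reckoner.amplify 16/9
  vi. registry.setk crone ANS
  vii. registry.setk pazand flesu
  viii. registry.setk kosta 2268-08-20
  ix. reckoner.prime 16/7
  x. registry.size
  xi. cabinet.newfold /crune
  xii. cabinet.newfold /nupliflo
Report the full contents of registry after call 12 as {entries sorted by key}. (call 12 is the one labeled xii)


Using survey with p: /, and observe [zetast].
I try prime with x: 86, and get 86.
Then upend, and get 1/86.
Now I run minus with x: 53/9, and observe -4549/774.
Invoking amplify with x: 16/9, and get -36392/3483.
Now I run setk with k: crone, v: ANS, yielding nil.
Using setk with k: pazand, v: flesu: nil.
I call setk with k: kosta, v: 2268-08-20, yielding nil.
Calling prime with x: 16/7, yielding 16/7.
Calling size, yielding 3.
I try newfold with p: /crune, and see ok.
I use newfold with p: /nupliflo, giving ok.

Answer: {crone=-36392/3483, kosta=2268-08-20, pazand=flesu}


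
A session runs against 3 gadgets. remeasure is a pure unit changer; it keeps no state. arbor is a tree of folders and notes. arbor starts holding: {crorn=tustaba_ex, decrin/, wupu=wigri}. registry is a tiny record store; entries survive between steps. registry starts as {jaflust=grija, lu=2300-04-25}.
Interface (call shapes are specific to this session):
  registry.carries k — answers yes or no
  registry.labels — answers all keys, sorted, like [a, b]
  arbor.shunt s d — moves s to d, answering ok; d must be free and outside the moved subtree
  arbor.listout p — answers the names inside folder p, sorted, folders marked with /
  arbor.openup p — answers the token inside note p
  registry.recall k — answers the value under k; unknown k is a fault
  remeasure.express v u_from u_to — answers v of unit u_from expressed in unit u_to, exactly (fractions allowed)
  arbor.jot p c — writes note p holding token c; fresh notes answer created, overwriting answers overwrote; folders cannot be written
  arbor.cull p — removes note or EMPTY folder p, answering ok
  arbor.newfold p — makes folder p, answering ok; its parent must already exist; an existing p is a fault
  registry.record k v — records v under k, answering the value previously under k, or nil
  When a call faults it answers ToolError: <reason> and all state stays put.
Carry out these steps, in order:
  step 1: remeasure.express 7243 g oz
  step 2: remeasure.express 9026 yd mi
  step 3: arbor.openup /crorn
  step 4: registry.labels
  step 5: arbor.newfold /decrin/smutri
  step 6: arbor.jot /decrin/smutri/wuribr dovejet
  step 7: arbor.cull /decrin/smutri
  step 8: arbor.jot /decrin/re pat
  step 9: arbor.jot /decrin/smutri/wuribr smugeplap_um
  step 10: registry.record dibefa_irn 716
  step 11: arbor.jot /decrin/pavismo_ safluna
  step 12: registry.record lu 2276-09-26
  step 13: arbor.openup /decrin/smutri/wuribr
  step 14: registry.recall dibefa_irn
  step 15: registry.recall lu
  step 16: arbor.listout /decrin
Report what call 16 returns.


Answer: [pavismo_, re, smutri/]

Derivation:
Using express using v=7243, u_from=g, u_to=oz: 11588800000/45359237.
I call express using v=9026, u_from=yd, u_to=mi, giving 4513/880.
Now I run openup using p=/crorn, and see tustaba_ex.
Next I call labels, and observe [jaflust, lu].
Calling newfold using p=/decrin/smutri, and see ok.
Invoking jot using p=/decrin/smutri/wuribr, c=dovejet, giving created.
I use cull using p=/decrin/smutri, and see ToolError: not empty.
Calling jot using p=/decrin/re, c=pat, yielding created.
I invoke jot using p=/decrin/smutri/wuribr, c=smugeplap_um, and see overwrote.
I call record using k=dibefa_irn, v=716, and observe nil.
I try jot using p=/decrin/pavismo_, c=safluna, → created.
I call record using k=lu, v=2276-09-26: 2300-04-25.
Invoking openup using p=/decrin/smutri/wuribr, and get smugeplap_um.
Next I call recall using k=dibefa_irn, — result: 716.
Then recall using k=lu, which returns 2276-09-26.
Calling listout using p=/decrin: [pavismo_, re, smutri/].


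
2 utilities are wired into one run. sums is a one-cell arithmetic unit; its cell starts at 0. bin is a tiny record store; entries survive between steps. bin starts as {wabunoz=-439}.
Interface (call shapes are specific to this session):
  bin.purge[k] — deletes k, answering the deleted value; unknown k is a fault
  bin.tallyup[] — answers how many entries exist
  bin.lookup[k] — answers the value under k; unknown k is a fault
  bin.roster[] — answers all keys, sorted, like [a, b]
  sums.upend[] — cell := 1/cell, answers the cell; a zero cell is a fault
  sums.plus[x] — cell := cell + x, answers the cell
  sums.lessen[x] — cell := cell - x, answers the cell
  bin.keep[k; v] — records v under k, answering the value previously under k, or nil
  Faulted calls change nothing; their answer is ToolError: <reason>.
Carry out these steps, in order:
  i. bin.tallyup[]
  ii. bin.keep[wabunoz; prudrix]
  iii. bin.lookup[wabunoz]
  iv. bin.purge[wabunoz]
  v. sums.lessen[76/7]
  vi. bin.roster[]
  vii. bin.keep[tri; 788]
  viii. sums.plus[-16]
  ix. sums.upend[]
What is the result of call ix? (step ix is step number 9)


Answer: -7/188

Derivation:
Step: bin.tallyup[]
Result: 1
Step: bin.keep[k=wabunoz; v=prudrix]
Result: -439
Step: bin.lookup[k=wabunoz]
Result: prudrix
Step: bin.purge[k=wabunoz]
Result: prudrix
Step: sums.lessen[x=76/7]
Result: -76/7
Step: bin.roster[]
Result: []
Step: bin.keep[k=tri; v=788]
Result: nil
Step: sums.plus[x=-16]
Result: -188/7
Step: sums.upend[]
Result: -7/188


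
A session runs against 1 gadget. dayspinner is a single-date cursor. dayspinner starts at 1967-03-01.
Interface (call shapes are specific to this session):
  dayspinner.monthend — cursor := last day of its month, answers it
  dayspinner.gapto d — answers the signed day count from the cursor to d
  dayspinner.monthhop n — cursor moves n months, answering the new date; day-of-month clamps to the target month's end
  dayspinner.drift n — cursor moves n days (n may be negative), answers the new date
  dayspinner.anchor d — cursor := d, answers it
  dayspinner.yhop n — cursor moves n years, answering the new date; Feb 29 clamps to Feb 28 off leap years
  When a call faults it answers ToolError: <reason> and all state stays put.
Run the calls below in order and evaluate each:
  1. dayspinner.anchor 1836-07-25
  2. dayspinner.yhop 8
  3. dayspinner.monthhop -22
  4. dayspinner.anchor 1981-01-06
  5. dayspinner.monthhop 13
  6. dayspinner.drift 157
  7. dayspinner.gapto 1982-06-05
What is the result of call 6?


> anchor d='1836-07-25'
  1836-07-25
> yhop n='8'
  1844-07-25
> monthhop n='-22'
  1842-09-25
> anchor d='1981-01-06'
  1981-01-06
> monthhop n='13'
  1982-02-06
> drift n='157'
  1982-07-13
> gapto d='1982-06-05'
  -38

Answer: 1982-07-13


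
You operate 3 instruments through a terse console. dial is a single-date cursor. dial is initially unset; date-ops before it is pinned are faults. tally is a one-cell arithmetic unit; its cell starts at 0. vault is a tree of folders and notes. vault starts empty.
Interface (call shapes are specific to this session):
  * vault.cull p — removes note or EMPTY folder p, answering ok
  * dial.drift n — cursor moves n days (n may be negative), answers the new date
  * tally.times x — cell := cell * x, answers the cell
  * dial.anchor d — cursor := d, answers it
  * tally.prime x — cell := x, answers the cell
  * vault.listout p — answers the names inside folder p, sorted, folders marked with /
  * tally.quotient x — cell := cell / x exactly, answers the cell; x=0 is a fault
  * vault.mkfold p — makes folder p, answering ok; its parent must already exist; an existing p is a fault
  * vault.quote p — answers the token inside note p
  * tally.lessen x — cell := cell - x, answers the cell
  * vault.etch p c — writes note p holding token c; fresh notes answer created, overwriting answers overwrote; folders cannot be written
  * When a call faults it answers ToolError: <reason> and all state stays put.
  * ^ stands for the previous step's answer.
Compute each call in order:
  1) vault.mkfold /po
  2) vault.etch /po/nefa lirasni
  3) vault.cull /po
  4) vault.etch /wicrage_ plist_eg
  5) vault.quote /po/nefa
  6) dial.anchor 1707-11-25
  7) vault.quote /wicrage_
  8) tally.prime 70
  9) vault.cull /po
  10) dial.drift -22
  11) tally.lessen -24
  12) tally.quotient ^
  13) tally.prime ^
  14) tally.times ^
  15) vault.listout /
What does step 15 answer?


Answer: [po/, wicrage_]

Derivation:
I call vault.mkfold passing p→/po, giving ok.
I invoke vault.etch passing p→/po/nefa, c→lirasni, — result: created.
Then vault.cull passing p→/po: ToolError: not empty.
I use vault.etch passing p→/wicrage_, c→plist_eg, and get created.
Using vault.quote passing p→/po/nefa, which returns lirasni.
I use dial.anchor passing d→1707-11-25, and get 1707-11-25.
I try vault.quote passing p→/wicrage_, yielding plist_eg.
I call tally.prime passing x→70, → 70.
I call vault.cull passing p→/po, — result: ToolError: not empty.
I invoke dial.drift passing n→-22, which returns 1707-11-03.
I call tally.lessen passing x→-24, — result: 94.
Calling tally.quotient passing x→^, which returns 1.
I use tally.prime passing x→^, giving 1.
I call tally.times passing x→^, → 1.
I run vault.listout passing p→/, giving [po/, wicrage_].


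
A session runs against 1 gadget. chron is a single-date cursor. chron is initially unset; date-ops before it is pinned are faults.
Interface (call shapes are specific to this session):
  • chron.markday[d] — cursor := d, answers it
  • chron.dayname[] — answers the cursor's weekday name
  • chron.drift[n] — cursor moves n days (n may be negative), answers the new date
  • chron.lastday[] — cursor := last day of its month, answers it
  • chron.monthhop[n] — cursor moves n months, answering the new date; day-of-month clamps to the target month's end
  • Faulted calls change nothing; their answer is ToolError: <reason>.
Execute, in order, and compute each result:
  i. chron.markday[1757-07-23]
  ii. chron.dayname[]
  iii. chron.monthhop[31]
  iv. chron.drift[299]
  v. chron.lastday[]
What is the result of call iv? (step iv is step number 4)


Answer: 1760-12-18

Derivation:
Act: chron.markday[d='1757-07-23']
Obs: 1757-07-23
Act: chron.dayname[]
Obs: Saturday
Act: chron.monthhop[n='31']
Obs: 1760-02-23
Act: chron.drift[n='299']
Obs: 1760-12-18
Act: chron.lastday[]
Obs: 1760-12-31


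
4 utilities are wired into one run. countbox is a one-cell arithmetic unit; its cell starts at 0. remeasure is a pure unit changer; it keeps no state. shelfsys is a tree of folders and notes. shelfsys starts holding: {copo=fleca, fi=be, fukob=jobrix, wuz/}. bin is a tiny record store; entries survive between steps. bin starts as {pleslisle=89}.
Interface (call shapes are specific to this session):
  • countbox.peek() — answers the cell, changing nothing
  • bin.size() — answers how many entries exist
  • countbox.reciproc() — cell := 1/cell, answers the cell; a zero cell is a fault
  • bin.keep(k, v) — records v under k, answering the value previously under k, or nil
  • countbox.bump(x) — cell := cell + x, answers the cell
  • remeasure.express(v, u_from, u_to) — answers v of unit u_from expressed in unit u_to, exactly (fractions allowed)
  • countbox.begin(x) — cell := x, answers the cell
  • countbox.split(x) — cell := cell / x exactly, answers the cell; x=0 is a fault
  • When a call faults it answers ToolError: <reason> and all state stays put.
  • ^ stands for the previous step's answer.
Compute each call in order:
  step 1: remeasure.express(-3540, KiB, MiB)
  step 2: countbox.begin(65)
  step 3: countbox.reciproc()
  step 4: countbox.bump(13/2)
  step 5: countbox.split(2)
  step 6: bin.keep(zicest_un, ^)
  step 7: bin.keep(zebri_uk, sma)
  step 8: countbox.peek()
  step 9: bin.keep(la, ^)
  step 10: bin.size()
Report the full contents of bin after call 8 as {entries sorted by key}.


$ remeasure.express v='-3540' u_from='KiB' u_to='MiB'
  -885/256
$ countbox.begin x='65'
  65
$ countbox.reciproc
  1/65
$ countbox.bump x='13/2'
  847/130
$ countbox.split x='2'
  847/260
$ bin.keep k='zicest_un' v='^'
  nil
$ bin.keep k='zebri_uk' v='sma'
  nil
$ countbox.peek
  847/260
$ bin.keep k='la' v='^'
  nil
$ bin.size
  4

Answer: {pleslisle=89, zebri_uk=sma, zicest_un=847/260}


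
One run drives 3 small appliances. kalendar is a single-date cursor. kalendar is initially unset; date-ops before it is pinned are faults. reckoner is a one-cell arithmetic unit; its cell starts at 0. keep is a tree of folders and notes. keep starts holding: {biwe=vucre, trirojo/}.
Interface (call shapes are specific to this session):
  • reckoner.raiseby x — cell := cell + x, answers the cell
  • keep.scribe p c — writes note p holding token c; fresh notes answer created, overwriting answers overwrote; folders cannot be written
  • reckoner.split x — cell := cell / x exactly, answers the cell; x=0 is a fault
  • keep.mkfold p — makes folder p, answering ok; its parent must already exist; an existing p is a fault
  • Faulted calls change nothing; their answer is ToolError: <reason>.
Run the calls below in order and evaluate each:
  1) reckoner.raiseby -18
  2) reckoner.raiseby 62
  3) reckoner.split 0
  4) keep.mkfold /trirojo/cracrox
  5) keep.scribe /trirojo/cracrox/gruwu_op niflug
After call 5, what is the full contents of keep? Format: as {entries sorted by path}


Answer: {biwe=vucre, trirojo/, trirojo/cracrox/, trirojo/cracrox/gruwu_op=niflug}

Derivation:
[in] reckoner.raiseby -18
  -18
[in] reckoner.raiseby 62
  44
[in] reckoner.split 0
  ToolError: division by zero
[in] keep.mkfold /trirojo/cracrox
  ok
[in] keep.scribe /trirojo/cracrox/gruwu_op niflug
  created


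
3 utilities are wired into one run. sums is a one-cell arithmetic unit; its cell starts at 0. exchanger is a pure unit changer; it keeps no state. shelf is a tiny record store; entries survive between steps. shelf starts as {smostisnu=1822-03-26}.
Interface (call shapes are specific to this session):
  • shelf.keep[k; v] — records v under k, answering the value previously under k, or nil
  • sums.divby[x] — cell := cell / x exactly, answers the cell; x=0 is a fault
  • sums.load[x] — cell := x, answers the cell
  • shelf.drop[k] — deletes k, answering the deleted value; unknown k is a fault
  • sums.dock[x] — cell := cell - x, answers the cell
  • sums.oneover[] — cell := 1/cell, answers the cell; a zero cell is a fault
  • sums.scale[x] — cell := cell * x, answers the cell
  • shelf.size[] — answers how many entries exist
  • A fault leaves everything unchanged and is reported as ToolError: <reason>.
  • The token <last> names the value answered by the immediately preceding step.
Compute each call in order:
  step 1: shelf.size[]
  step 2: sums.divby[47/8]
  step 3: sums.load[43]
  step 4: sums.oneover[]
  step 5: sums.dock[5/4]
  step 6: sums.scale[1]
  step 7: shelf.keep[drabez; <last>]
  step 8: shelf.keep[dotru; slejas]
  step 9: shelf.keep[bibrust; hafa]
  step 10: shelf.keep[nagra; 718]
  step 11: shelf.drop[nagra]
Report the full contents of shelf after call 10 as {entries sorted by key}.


// 1. shelf.size() ~> 1
// 2. sums.divby(x: 47/8) ~> 0
// 3. sums.load(x: 43) ~> 43
// 4. sums.oneover() ~> 1/43
// 5. sums.dock(x: 5/4) ~> -211/172
// 6. sums.scale(x: 1) ~> -211/172
// 7. shelf.keep(k: drabez, v: <last>) ~> nil
// 8. shelf.keep(k: dotru, v: slejas) ~> nil
// 9. shelf.keep(k: bibrust, v: hafa) ~> nil
// 10. shelf.keep(k: nagra, v: 718) ~> nil
// 11. shelf.drop(k: nagra) ~> 718

Answer: {bibrust=hafa, dotru=slejas, drabez=-211/172, nagra=718, smostisnu=1822-03-26}


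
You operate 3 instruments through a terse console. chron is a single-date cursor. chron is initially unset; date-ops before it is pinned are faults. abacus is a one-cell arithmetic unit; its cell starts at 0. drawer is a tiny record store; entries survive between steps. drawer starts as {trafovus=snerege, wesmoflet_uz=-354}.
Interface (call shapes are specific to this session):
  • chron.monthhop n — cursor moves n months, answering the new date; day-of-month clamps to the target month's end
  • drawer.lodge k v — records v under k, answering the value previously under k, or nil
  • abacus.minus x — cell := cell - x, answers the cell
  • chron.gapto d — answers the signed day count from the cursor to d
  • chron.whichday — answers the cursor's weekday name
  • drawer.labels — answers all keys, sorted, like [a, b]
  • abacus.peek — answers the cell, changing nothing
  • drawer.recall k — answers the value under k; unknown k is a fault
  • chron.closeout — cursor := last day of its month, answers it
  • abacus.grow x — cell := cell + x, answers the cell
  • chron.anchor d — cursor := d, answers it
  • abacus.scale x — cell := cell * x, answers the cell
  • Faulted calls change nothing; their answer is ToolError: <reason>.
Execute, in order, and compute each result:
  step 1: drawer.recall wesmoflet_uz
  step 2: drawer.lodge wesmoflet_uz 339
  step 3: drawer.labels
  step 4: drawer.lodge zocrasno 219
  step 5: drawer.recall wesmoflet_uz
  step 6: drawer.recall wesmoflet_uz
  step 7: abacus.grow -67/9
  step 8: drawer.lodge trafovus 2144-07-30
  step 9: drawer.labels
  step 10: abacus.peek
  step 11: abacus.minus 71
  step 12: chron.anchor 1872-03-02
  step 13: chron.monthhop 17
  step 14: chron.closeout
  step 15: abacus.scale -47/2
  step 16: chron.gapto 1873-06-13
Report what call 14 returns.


Answer: 1873-08-31

Derivation:
# 1. drawer.recall(wesmoflet_uz) == -354
# 2. drawer.lodge(wesmoflet_uz, 339) == -354
# 3. drawer.labels() == [trafovus, wesmoflet_uz]
# 4. drawer.lodge(zocrasno, 219) == nil
# 5. drawer.recall(wesmoflet_uz) == 339
# 6. drawer.recall(wesmoflet_uz) == 339
# 7. abacus.grow(-67/9) == -67/9
# 8. drawer.lodge(trafovus, 2144-07-30) == snerege
# 9. drawer.labels() == [trafovus, wesmoflet_uz, zocrasno]
# 10. abacus.peek() == -67/9
# 11. abacus.minus(71) == -706/9
# 12. chron.anchor(1872-03-02) == 1872-03-02
# 13. chron.monthhop(17) == 1873-08-02
# 14. chron.closeout() == 1873-08-31
# 15. abacus.scale(-47/2) == 16591/9
# 16. chron.gapto(1873-06-13) == -79
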